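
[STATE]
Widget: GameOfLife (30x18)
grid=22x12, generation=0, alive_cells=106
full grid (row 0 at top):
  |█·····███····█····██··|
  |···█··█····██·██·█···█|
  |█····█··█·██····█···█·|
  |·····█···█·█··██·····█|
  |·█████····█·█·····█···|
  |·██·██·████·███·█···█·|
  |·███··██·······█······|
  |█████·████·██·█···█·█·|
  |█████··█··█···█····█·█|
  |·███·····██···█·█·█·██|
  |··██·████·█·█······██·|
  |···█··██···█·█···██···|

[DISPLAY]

Gen: 0                        
█·····███····█····██··        
···█··█····██·██·█···█        
█····█··█·██····█···█·        
·····█···█·█··██·····█        
·█████····█·█·····█···        
·██·██·████·███·█···█·        
·███··██·······█······        
█████·████·██·█···█·█·        
█████··█··█···█····█·█        
·███·····██···█·█·█·██        
··██·████·█·█······██·        
···█··██···█·█···██···        
                              
                              
                              
                              
                              


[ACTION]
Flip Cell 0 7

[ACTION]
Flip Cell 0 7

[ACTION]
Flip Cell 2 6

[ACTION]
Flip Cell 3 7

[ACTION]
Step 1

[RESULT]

Gen: 1                        
······██····███···█···        
········█████████████·        
····██··██···█··█···██        
·███···███··█··█······        
·█·····█····█·········        
█······████·████······        
···············█···█··        
·········███·███···██·        
·····███······█··██··█        
█····█····█··█·█··█··█        
·█···█··█·█·██······██        
··████··█··██·····██··        
                              
                              
                              
                              
                              


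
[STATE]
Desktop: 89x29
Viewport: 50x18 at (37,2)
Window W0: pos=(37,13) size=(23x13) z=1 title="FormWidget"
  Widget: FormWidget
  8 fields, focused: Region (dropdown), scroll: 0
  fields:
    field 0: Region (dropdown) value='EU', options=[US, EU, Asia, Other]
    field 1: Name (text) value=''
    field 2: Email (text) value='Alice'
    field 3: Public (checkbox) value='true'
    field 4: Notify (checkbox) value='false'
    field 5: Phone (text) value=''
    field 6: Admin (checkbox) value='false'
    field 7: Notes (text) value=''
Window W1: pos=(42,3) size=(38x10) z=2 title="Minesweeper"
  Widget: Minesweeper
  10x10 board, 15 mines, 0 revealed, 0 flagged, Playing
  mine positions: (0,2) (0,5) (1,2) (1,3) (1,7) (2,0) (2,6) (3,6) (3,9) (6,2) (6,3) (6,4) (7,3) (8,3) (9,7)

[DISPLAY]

                                                  
     ┏━━━━━━━━━━━━━━━━━━━━━━━━━━━━━━━━━━━━┓       
     ┃ Minesweeper                        ┃       
     ┠────────────────────────────────────┨       
     ┃■■■■■■■■■■                          ┃       
     ┃■■■■■■■■■■                          ┃       
     ┃■■■■■■■■■■                          ┃       
     ┃■■■■■■■■■■                          ┃       
     ┃■■■■■■■■■■                          ┃       
     ┃■■■■■■■■■■                          ┃       
     ┗━━━━━━━━━━━━━━━━━━━━━━━━━━━━━━━━━━━━┛       
┏━━━━━━━━━━━━━━━━━━━━━┓                           
┃ FormWidget          ┃                           
┠─────────────────────┨                           
┃> Region:     [EU  ▼]┃                           
┃  Name:       [     ]┃                           
┃  Email:      [Alice]┃                           
┃  Public:     [x]    ┃                           


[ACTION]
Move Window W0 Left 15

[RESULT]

                                                  
     ┏━━━━━━━━━━━━━━━━━━━━━━━━━━━━━━━━━━━━┓       
     ┃ Minesweeper                        ┃       
     ┠────────────────────────────────────┨       
     ┃■■■■■■■■■■                          ┃       
     ┃■■■■■■■■■■                          ┃       
     ┃■■■■■■■■■■                          ┃       
     ┃■■■■■■■■■■                          ┃       
     ┃■■■■■■■■■■                          ┃       
     ┃■■■■■■■■■■                          ┃       
     ┗━━━━━━━━━━━━━━━━━━━━━━━━━━━━━━━━━━━━┛       
━━━━━━━┓                                          
       ┃                                          
───────┨                                          
[EU  ▼]┃                                          
[     ]┃                                          
[Alice]┃                                          
[x]    ┃                                          


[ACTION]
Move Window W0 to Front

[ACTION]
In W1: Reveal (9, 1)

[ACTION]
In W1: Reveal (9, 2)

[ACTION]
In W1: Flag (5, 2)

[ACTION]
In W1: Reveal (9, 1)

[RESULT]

                                                  
     ┏━━━━━━━━━━━━━━━━━━━━━━━━━━━━━━━━━━━━┓       
     ┃ Minesweeper                        ┃       
     ┠────────────────────────────────────┨       
     ┃■■■■■■■■■■                          ┃       
     ┃■■■■■■■■■■                          ┃       
     ┃■22212■■■■                          ┃       
     ┃11   2■■■■                          ┃       
     ┃     1■■■■                          ┃       
     ┃ 12321■■■■                          ┃       
     ┗━━━━━━━━━━━━━━━━━━━━━━━━━━━━━━━━━━━━┛       
━━━━━━━┓                                          
       ┃                                          
───────┨                                          
[EU  ▼]┃                                          
[     ]┃                                          
[Alice]┃                                          
[x]    ┃                                          


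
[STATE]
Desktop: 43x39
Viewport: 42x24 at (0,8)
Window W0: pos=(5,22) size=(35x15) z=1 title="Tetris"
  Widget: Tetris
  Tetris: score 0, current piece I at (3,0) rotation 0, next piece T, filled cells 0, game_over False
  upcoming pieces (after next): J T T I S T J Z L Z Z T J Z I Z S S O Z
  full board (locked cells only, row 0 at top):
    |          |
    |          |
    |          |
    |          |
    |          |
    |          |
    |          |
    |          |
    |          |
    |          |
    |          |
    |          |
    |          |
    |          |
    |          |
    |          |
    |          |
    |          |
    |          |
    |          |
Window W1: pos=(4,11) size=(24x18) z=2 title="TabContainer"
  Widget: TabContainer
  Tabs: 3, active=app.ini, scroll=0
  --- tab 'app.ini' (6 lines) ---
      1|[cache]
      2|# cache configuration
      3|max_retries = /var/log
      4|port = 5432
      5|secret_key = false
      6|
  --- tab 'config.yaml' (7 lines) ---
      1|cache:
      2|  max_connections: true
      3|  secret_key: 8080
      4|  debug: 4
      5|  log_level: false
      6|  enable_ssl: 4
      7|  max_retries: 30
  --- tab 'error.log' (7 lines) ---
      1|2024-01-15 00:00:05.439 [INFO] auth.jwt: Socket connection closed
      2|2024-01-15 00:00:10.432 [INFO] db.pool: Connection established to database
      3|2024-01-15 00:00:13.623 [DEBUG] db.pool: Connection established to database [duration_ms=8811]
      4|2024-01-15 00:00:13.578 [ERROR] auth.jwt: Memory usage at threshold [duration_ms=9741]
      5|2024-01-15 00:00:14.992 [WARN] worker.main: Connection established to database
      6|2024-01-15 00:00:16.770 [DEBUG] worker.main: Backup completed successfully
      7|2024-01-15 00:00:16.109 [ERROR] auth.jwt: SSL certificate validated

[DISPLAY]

                                          
                                          
                                          
    ┏━━━━━━━━━━━━━━━━━━━━━━┓              
    ┃ TabContainer         ┃              
    ┠──────────────────────┨              
    ┃[app.ini]│ config.yaml┃              
    ┃──────────────────────┃              
    ┃[cache]               ┃              
    ┃# cache configuration ┃              
    ┃max_retries = /var/log┃              
    ┃port = 5432           ┃              
    ┃secret_key = false    ┃              
    ┃                      ┃              
    ┃                      ┃━━━━━━━━━━━┓  
    ┃                      ┃           ┃  
    ┃                      ┃───────────┨  
    ┃                      ┃           ┃  
    ┃                      ┃           ┃  
    ┃                      ┃           ┃  
    ┗━━━━━━━━━━━━━━━━━━━━━━┛           ┃  
     ┃          │                      ┃  
     ┃          │                      ┃  
     ┃          │Score:                ┃  


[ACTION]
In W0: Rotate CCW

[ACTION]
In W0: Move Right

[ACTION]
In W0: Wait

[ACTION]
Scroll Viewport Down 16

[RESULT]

    ┃──────────────────────┃              
    ┃[cache]               ┃              
    ┃# cache configuration ┃              
    ┃max_retries = /var/log┃              
    ┃port = 5432           ┃              
    ┃secret_key = false    ┃              
    ┃                      ┃              
    ┃                      ┃━━━━━━━━━━━┓  
    ┃                      ┃           ┃  
    ┃                      ┃───────────┨  
    ┃                      ┃           ┃  
    ┃                      ┃           ┃  
    ┃                      ┃           ┃  
    ┗━━━━━━━━━━━━━━━━━━━━━━┛           ┃  
     ┃          │                      ┃  
     ┃          │                      ┃  
     ┃          │Score:                ┃  
     ┃          │0                     ┃  
     ┃          │                      ┃  
     ┃          │                      ┃  
     ┃          │                      ┃  
     ┗━━━━━━━━━━━━━━━━━━━━━━━━━━━━━━━━━┛  
                                          
                                          


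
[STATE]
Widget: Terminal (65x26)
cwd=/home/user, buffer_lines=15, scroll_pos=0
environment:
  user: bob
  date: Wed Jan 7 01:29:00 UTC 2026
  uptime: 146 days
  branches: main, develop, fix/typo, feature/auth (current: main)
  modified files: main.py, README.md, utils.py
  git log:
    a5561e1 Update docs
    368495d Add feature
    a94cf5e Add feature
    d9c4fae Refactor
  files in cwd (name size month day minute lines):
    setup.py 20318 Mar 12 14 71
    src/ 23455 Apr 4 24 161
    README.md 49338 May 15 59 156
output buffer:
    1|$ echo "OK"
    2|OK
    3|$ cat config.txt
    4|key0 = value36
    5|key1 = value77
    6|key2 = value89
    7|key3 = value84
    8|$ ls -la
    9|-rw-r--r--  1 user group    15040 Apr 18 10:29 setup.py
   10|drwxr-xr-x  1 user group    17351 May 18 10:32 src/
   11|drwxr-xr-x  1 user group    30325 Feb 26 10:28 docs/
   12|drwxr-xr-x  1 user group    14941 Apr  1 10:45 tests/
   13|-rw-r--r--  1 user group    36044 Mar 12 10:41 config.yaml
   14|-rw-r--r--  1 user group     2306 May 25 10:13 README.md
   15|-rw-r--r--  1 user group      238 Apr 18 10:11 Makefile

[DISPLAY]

$ echo "OK"                                                      
OK                                                               
$ cat config.txt                                                 
key0 = value36                                                   
key1 = value77                                                   
key2 = value89                                                   
key3 = value84                                                   
$ ls -la                                                         
-rw-r--r--  1 user group    15040 Apr 18 10:29 setup.py          
drwxr-xr-x  1 user group    17351 May 18 10:32 src/              
drwxr-xr-x  1 user group    30325 Feb 26 10:28 docs/             
drwxr-xr-x  1 user group    14941 Apr  1 10:45 tests/            
-rw-r--r--  1 user group    36044 Mar 12 10:41 config.yaml       
-rw-r--r--  1 user group     2306 May 25 10:13 README.md         
-rw-r--r--  1 user group      238 Apr 18 10:11 Makefile          
$ █                                                              
                                                                 
                                                                 
                                                                 
                                                                 
                                                                 
                                                                 
                                                                 
                                                                 
                                                                 
                                                                 


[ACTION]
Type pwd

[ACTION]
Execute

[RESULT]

$ echo "OK"                                                      
OK                                                               
$ cat config.txt                                                 
key0 = value36                                                   
key1 = value77                                                   
key2 = value89                                                   
key3 = value84                                                   
$ ls -la                                                         
-rw-r--r--  1 user group    15040 Apr 18 10:29 setup.py          
drwxr-xr-x  1 user group    17351 May 18 10:32 src/              
drwxr-xr-x  1 user group    30325 Feb 26 10:28 docs/             
drwxr-xr-x  1 user group    14941 Apr  1 10:45 tests/            
-rw-r--r--  1 user group    36044 Mar 12 10:41 config.yaml       
-rw-r--r--  1 user group     2306 May 25 10:13 README.md         
-rw-r--r--  1 user group      238 Apr 18 10:11 Makefile          
$ pwd                                                            
/home/user                                                       
$ █                                                              
                                                                 
                                                                 
                                                                 
                                                                 
                                                                 
                                                                 
                                                                 
                                                                 


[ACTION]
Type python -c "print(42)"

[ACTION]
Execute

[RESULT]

$ echo "OK"                                                      
OK                                                               
$ cat config.txt                                                 
key0 = value36                                                   
key1 = value77                                                   
key2 = value89                                                   
key3 = value84                                                   
$ ls -la                                                         
-rw-r--r--  1 user group    15040 Apr 18 10:29 setup.py          
drwxr-xr-x  1 user group    17351 May 18 10:32 src/              
drwxr-xr-x  1 user group    30325 Feb 26 10:28 docs/             
drwxr-xr-x  1 user group    14941 Apr  1 10:45 tests/            
-rw-r--r--  1 user group    36044 Mar 12 10:41 config.yaml       
-rw-r--r--  1 user group     2306 May 25 10:13 README.md         
-rw-r--r--  1 user group      238 Apr 18 10:11 Makefile          
$ pwd                                                            
/home/user                                                       
$ python -c "print(42)"                                          
42                                                               
$ █                                                              
                                                                 
                                                                 
                                                                 
                                                                 
                                                                 
                                                                 


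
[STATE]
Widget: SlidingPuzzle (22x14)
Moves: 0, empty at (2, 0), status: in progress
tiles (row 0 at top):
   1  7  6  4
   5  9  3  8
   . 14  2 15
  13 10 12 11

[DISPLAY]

┌────┬────┬────┬────┐ 
│  1 │  7 │  6 │  4 │ 
├────┼────┼────┼────┤ 
│  5 │  9 │  3 │  8 │ 
├────┼────┼────┼────┤ 
│    │ 14 │  2 │ 15 │ 
├────┼────┼────┼────┤ 
│ 13 │ 10 │ 12 │ 11 │ 
└────┴────┴────┴────┘ 
Moves: 0              
                      
                      
                      
                      


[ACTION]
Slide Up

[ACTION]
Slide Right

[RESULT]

┌────┬────┬────┬────┐ 
│  1 │  7 │  6 │  4 │ 
├────┼────┼────┼────┤ 
│  5 │  9 │  3 │  8 │ 
├────┼────┼────┼────┤ 
│ 13 │ 14 │  2 │ 15 │ 
├────┼────┼────┼────┤ 
│    │ 10 │ 12 │ 11 │ 
└────┴────┴────┴────┘ 
Moves: 1              
                      
                      
                      
                      


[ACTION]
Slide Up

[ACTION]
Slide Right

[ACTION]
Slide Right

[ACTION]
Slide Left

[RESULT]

┌────┬────┬────┬────┐ 
│  1 │  7 │  6 │  4 │ 
├────┼────┼────┼────┤ 
│  5 │  9 │  3 │  8 │ 
├────┼────┼────┼────┤ 
│ 13 │ 14 │  2 │ 15 │ 
├────┼────┼────┼────┤ 
│ 10 │    │ 12 │ 11 │ 
└────┴────┴────┴────┘ 
Moves: 2              
                      
                      
                      
                      


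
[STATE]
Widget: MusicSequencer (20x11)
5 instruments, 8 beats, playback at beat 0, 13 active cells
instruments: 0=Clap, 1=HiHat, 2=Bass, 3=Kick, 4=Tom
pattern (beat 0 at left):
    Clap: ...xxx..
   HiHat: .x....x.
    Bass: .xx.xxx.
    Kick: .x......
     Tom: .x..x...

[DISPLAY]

      ▼1234567      
  Clap···███··      
 HiHat·█····█·      
  Bass·██·███·      
  Kick·█······      
   Tom·█··█···      
                    
                    
                    
                    
                    


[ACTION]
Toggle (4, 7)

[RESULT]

      ▼1234567      
  Clap···███··      
 HiHat·█····█·      
  Bass·██·███·      
  Kick·█······      
   Tom·█··█··█      
                    
                    
                    
                    
                    


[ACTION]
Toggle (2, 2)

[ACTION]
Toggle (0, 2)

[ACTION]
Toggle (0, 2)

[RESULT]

      ▼1234567      
  Clap···███··      
 HiHat·█····█·      
  Bass·█··███·      
  Kick·█······      
   Tom·█··█··█      
                    
                    
                    
                    
                    


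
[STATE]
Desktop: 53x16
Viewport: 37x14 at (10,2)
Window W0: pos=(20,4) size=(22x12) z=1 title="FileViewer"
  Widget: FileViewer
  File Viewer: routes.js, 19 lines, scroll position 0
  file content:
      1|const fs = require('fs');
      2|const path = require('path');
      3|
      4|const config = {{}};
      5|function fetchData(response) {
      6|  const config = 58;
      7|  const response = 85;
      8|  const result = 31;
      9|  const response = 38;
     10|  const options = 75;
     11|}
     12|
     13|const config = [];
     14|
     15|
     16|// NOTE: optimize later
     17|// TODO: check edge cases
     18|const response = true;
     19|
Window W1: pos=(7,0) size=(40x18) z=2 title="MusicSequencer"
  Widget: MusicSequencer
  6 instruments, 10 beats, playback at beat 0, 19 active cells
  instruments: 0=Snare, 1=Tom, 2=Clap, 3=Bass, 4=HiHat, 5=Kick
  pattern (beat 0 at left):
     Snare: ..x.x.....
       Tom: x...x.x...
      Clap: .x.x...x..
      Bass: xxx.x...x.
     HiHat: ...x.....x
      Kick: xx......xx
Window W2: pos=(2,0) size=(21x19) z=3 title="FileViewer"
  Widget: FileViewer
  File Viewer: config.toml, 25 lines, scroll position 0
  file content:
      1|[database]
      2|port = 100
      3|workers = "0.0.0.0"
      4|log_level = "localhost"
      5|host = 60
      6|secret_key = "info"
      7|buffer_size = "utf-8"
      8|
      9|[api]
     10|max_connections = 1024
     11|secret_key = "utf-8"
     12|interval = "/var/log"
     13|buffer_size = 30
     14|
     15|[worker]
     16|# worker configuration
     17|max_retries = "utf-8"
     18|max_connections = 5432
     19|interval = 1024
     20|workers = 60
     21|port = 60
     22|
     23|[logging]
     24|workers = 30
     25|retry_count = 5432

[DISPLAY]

────────────┨───────────────────────┨
se]        ▲┃9                      ┃
100        █┃·                      ┃
 = "0.0.0.0░┃·                      ┃
el = "local░┃·                      ┃
60         ░┃·                      ┃
key = "info░┃█                      ┃
size = "utf░┃█                      ┃
           ░┃                       ┃
           ░┃                       ┃
nections = ░┃                       ┃
key = "utf-░┃                       ┃
l = "/var/l░┃                       ┃
size = 30  ░┃                       ┃


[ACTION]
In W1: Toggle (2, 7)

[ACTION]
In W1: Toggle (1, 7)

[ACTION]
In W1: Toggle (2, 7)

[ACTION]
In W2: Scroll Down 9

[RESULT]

────────────┨───────────────────────┨
nections = ▲┃9                      ┃
key = "utf-░┃·                      ┃
l = "/var/l░┃·                      ┃
size = 30  ░┃·                      ┃
           ░┃·                      ┃
]          ░┃█                      ┃
r configura░┃█                      ┃
ries = "utf░┃                       ┃
nections = ░┃                       ┃
l = 1024   ░┃                       ┃
 = 60      ░┃                       ┃
60         ░┃                       ┃
           █┃                       ┃


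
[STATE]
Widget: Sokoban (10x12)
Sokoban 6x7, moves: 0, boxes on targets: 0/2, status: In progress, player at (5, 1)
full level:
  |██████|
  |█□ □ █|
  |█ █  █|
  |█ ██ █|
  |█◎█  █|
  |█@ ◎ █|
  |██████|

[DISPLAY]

██████    
█□ □ █    
█ █  █    
█ ██ █    
█◎█  █    
█@ ◎ █    
██████    
Moves: 0  
          
          
          
          


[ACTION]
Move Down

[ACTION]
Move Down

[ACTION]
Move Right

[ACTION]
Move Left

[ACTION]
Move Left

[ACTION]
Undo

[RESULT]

██████    
█□ □ █    
█ █  █    
█ ██ █    
█◎█  █    
█ @◎ █    
██████    
Moves: 1  
          
          
          
          


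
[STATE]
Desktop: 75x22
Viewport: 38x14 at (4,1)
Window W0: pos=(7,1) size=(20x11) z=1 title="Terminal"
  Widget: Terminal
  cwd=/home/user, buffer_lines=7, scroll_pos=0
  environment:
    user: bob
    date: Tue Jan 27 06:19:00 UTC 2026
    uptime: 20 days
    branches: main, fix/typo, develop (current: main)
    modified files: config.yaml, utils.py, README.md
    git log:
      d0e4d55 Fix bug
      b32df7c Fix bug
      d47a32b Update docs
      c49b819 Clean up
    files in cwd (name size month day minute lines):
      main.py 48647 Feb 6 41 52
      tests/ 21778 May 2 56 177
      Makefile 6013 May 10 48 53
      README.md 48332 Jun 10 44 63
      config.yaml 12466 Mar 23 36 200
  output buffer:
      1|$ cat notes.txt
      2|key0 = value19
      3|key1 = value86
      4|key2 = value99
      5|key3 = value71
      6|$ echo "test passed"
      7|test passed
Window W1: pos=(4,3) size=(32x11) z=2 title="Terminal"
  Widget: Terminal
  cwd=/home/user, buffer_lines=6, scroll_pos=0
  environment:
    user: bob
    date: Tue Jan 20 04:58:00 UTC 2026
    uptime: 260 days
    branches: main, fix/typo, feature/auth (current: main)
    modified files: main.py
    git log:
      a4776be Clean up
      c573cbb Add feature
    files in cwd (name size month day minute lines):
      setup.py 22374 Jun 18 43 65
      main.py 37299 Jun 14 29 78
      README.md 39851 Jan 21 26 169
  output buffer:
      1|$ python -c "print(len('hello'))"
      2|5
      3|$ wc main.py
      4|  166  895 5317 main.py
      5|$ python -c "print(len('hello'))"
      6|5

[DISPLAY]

   ┏━━━━━━━━━━━━━━━━━━┓               
   ┃ Terminal         ┃               
┏━━━━━━━━━━━━━━━━━━━━━━━━━━━━━━┓      
┃ Terminal                     ┃      
┠──────────────────────────────┨      
┃$ python -c "print(len('hello'┃      
┃5                             ┃      
┃$ wc main.py                  ┃      
┃  166  895 5317 main.py       ┃      
┃$ python -c "print(len('hello'┃      
┃5                             ┃      
┃$ █                           ┃      
┗━━━━━━━━━━━━━━━━━━━━━━━━━━━━━━┛      
                                      


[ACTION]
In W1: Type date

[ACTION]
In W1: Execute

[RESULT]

   ┏━━━━━━━━━━━━━━━━━━┓               
   ┃ Terminal         ┃               
┏━━━━━━━━━━━━━━━━━━━━━━━━━━━━━━┓      
┃ Terminal                     ┃      
┠──────────────────────────────┨      
┃$ wc main.py                  ┃      
┃  166  895 5317 main.py       ┃      
┃$ python -c "print(len('hello'┃      
┃5                             ┃      
┃$ date                        ┃      
┃Tue Jan 20 04:58:00 UTC 2026  ┃      
┃$ █                           ┃      
┗━━━━━━━━━━━━━━━━━━━━━━━━━━━━━━┛      
                                      


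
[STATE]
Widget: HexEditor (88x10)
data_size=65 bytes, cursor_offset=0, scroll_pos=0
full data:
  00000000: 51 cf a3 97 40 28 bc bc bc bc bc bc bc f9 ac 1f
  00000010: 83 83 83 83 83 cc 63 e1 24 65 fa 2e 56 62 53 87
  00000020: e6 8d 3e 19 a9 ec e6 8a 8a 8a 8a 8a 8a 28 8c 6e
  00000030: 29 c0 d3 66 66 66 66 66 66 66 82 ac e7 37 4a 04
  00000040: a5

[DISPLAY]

00000000  51 cf a3 97 40 28 bc bc  bc bc bc bc bc f9 ac 1f  |Q...@(..........|          
00000010  83 83 83 83 83 cc 63 e1  24 65 fa 2e 56 62 53 87  |......c.$e..VbS.|          
00000020  e6 8d 3e 19 a9 ec e6 8a  8a 8a 8a 8a 8a 28 8c 6e  |..>..........(.n|          
00000030  29 c0 d3 66 66 66 66 66  66 66 82 ac e7 37 4a 04  |)..fffffff...7J.|          
00000040  a5                                                |.               |          
                                                                                        
                                                                                        
                                                                                        
                                                                                        
                                                                                        


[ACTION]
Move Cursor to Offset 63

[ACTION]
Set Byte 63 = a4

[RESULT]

00000000  51 cf a3 97 40 28 bc bc  bc bc bc bc bc f9 ac 1f  |Q...@(..........|          
00000010  83 83 83 83 83 cc 63 e1  24 65 fa 2e 56 62 53 87  |......c.$e..VbS.|          
00000020  e6 8d 3e 19 a9 ec e6 8a  8a 8a 8a 8a 8a 28 8c 6e  |..>..........(.n|          
00000030  29 c0 d3 66 66 66 66 66  66 66 82 ac e7 37 4a A4  |)..fffffff...7J.|          
00000040  a5                                                |.               |          
                                                                                        
                                                                                        
                                                                                        
                                                                                        
                                                                                        


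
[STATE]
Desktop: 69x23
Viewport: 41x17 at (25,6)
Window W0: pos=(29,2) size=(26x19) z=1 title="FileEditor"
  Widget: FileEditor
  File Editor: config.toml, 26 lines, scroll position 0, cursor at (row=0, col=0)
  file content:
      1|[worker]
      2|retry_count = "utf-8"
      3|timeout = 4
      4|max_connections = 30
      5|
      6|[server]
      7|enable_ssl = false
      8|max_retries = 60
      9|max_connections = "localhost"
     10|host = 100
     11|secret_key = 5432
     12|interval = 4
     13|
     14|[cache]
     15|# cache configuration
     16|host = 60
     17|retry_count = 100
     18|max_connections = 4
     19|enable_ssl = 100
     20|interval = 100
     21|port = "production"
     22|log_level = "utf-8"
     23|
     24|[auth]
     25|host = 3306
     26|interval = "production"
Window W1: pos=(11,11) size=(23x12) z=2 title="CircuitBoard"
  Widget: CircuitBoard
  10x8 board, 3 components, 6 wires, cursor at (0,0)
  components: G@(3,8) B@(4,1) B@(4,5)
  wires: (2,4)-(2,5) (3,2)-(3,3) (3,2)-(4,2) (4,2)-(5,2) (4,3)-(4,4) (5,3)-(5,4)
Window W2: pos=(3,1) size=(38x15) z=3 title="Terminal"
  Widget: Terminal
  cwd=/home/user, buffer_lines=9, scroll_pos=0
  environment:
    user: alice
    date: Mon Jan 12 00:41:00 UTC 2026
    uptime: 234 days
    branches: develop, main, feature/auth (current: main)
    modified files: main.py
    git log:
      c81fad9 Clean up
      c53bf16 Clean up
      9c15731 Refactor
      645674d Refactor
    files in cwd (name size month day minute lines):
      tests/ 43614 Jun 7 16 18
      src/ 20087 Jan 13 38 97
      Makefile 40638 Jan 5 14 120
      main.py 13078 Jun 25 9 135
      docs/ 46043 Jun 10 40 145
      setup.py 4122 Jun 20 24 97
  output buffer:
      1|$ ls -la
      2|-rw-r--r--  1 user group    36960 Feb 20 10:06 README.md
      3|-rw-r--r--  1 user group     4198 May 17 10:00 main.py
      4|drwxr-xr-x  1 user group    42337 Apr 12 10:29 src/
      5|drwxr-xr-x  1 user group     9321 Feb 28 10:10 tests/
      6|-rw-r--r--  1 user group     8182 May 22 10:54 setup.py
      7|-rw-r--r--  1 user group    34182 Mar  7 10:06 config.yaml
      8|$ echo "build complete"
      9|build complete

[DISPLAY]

oup     4198 Ma┃ = "utf-8"  █┃           
oup    42337 Ap┃            ░┃           
oup     9321 Fe┃ions = 30   ░┃           
oup     8182 Ma┃            ░┃           
oup    34182 Ma┃            ░┃           
e"             ┃= false     ░┃           
               ┃ = 60       ░┃           
               ┃ions = "loca░┃           
               ┃            ░┃           
━━━━━━━━━━━━━━━┛= 5432      ░┃           
        ┃rval = 4           ░┃           
        ┃                   ░┃           
        ┃he]                ░┃           
       ·┃che configuration  ▼┃           
        ┃━━━━━━━━━━━━━━━━━━━━┛           
 ─ ·    ┃                                
━━━━━━━━┛                                


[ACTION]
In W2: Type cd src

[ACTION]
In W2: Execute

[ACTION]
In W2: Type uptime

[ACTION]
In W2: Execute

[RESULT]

oup     8182 Ma┃ = "utf-8"  █┃           
oup    34182 Ma┃            ░┃           
e"             ┃ions = 30   ░┃           
               ┃            ░┃           
               ┃            ░┃           
               ┃= false     ░┃           
               ┃ = 60       ░┃           
               ┃ions = "loca░┃           
               ┃            ░┃           
━━━━━━━━━━━━━━━┛= 5432      ░┃           
        ┃rval = 4           ░┃           
        ┃                   ░┃           
        ┃he]                ░┃           
       ·┃che configuration  ▼┃           
        ┃━━━━━━━━━━━━━━━━━━━━┛           
 ─ ·    ┃                                
━━━━━━━━┛                                


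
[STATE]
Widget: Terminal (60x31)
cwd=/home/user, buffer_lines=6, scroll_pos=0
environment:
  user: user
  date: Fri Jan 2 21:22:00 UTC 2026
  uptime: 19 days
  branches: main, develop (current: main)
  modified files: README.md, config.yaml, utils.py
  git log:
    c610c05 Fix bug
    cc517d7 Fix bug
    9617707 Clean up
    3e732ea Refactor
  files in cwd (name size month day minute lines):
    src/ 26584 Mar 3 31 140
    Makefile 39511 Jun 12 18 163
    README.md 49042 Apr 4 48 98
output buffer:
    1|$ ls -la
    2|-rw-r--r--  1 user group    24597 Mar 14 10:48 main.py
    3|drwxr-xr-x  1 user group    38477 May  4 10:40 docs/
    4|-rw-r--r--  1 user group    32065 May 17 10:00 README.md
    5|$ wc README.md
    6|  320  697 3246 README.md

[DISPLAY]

$ ls -la                                                    
-rw-r--r--  1 user group    24597 Mar 14 10:48 main.py      
drwxr-xr-x  1 user group    38477 May  4 10:40 docs/        
-rw-r--r--  1 user group    32065 May 17 10:00 README.md    
$ wc README.md                                              
  320  697 3246 README.md                                   
$ █                                                         
                                                            
                                                            
                                                            
                                                            
                                                            
                                                            
                                                            
                                                            
                                                            
                                                            
                                                            
                                                            
                                                            
                                                            
                                                            
                                                            
                                                            
                                                            
                                                            
                                                            
                                                            
                                                            
                                                            
                                                            


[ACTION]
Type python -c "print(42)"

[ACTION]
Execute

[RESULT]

$ ls -la                                                    
-rw-r--r--  1 user group    24597 Mar 14 10:48 main.py      
drwxr-xr-x  1 user group    38477 May  4 10:40 docs/        
-rw-r--r--  1 user group    32065 May 17 10:00 README.md    
$ wc README.md                                              
  320  697 3246 README.md                                   
$ python -c "print(42)"                                     
42                                                          
$ █                                                         
                                                            
                                                            
                                                            
                                                            
                                                            
                                                            
                                                            
                                                            
                                                            
                                                            
                                                            
                                                            
                                                            
                                                            
                                                            
                                                            
                                                            
                                                            
                                                            
                                                            
                                                            
                                                            


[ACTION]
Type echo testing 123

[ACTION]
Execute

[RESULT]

$ ls -la                                                    
-rw-r--r--  1 user group    24597 Mar 14 10:48 main.py      
drwxr-xr-x  1 user group    38477 May  4 10:40 docs/        
-rw-r--r--  1 user group    32065 May 17 10:00 README.md    
$ wc README.md                                              
  320  697 3246 README.md                                   
$ python -c "print(42)"                                     
42                                                          
$ echo testing 123                                          
testing 123                                                 
$ █                                                         
                                                            
                                                            
                                                            
                                                            
                                                            
                                                            
                                                            
                                                            
                                                            
                                                            
                                                            
                                                            
                                                            
                                                            
                                                            
                                                            
                                                            
                                                            
                                                            
                                                            
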